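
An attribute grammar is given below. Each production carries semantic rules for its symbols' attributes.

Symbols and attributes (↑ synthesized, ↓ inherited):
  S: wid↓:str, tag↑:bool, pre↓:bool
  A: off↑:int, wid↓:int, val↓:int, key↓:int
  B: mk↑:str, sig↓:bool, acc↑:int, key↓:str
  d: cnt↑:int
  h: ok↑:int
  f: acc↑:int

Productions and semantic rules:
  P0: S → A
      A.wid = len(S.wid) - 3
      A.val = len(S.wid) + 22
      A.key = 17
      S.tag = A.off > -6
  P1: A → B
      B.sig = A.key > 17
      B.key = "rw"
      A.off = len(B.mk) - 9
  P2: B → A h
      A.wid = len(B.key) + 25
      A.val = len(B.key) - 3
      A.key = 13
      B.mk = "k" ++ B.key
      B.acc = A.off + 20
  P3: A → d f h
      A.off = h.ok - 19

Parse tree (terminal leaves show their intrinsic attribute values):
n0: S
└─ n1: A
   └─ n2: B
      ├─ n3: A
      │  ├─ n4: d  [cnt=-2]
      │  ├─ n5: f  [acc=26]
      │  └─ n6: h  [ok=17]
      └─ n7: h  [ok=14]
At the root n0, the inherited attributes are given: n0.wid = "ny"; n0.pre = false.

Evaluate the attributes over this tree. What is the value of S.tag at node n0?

1. n0.wid = "ny"  [given at root]
2. n0.pre = false  [given at root]
3. n1.wid = -1  [len(S.wid) - 3]
4. n1.val = 24  [len(S.wid) + 22]
5. n1.key = 17  [17]
6. n2.sig = false  [A.key > 17]
7. n2.key = "rw"  ["rw"]
8. n3.wid = 27  [len(B.key) + 25]
9. n3.val = -1  [len(B.key) - 3]
10. n3.key = 13  [13]
11. n4.cnt = -2  [terminal]
12. n5.acc = 26  [terminal]
13. n6.ok = 17  [terminal]
14. n3.off = -2  [h.ok - 19]
15. n7.ok = 14  [terminal]
16. n2.mk = "krw"  ["k" ++ B.key]
17. n2.acc = 18  [A.off + 20]
18. n1.off = -6  [len(B.mk) - 9]
19. n0.tag = false  [A.off > -6]

false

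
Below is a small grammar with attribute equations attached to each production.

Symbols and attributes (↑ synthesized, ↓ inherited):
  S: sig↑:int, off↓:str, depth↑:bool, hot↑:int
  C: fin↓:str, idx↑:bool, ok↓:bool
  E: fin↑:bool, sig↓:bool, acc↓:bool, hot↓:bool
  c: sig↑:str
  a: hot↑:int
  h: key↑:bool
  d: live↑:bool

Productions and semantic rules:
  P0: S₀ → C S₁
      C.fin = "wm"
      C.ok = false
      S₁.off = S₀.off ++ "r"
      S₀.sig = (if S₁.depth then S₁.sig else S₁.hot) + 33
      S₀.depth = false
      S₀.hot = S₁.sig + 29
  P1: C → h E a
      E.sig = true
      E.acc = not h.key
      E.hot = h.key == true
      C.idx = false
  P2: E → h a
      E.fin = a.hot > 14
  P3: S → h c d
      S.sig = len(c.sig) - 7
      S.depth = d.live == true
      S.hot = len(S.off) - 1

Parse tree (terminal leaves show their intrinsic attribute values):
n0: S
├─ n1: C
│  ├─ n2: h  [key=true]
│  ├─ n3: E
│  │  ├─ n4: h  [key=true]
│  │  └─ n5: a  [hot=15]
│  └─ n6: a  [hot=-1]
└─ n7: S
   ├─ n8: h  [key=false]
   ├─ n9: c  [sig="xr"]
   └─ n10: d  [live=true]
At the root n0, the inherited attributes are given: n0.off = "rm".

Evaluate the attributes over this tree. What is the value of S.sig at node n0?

28

1. n0.off = "rm"  [given at root]
2. n1.fin = "wm"  ["wm"]
3. n1.ok = false  [false]
4. n2.key = true  [terminal]
5. n3.sig = true  [true]
6. n3.acc = false  [not h.key]
7. n3.hot = true  [h.key == true]
8. n4.key = true  [terminal]
9. n5.hot = 15  [terminal]
10. n3.fin = true  [a.hot > 14]
11. n6.hot = -1  [terminal]
12. n1.idx = false  [false]
13. n7.off = "rmr"  [S₀.off ++ "r"]
14. n8.key = false  [terminal]
15. n9.sig = "xr"  [terminal]
16. n10.live = true  [terminal]
17. n7.sig = -5  [len(c.sig) - 7]
18. n7.depth = true  [d.live == true]
19. n7.hot = 2  [len(S.off) - 1]
20. n0.sig = 28  [(if S₁.depth then S₁.sig else S₁.hot) + 33]
21. n0.depth = false  [false]
22. n0.hot = 24  [S₁.sig + 29]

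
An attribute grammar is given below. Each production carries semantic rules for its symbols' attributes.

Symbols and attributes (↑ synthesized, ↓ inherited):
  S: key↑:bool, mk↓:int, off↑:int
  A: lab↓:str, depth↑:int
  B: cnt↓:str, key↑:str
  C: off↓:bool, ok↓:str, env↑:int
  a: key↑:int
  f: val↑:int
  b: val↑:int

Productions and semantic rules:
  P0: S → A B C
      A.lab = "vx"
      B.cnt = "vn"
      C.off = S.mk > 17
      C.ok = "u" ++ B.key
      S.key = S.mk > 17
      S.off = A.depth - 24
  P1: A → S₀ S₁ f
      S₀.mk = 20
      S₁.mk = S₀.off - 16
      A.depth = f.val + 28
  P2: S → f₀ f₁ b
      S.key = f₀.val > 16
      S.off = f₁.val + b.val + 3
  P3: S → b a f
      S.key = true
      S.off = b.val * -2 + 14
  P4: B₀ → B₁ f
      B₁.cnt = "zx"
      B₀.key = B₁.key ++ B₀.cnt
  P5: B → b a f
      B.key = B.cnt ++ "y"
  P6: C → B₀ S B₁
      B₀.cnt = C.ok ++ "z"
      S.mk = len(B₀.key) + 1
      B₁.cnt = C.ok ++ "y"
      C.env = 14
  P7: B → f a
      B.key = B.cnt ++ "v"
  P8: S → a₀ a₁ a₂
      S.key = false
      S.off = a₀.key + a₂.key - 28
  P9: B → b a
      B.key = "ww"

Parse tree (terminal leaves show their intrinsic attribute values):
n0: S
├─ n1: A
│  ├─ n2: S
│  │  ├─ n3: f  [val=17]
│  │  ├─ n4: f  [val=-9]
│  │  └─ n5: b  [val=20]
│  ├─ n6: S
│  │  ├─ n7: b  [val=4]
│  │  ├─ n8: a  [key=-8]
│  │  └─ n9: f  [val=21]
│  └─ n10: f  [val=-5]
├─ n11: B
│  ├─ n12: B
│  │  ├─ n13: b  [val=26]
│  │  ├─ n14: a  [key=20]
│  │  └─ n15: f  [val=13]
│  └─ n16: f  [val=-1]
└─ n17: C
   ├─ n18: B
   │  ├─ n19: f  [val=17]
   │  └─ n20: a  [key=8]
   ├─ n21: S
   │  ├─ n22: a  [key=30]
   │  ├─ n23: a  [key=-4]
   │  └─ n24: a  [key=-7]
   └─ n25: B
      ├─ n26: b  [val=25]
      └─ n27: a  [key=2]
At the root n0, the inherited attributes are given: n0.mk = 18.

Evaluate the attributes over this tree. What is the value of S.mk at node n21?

1. n0.mk = 18  [given at root]
2. n1.lab = "vx"  ["vx"]
3. n2.mk = 20  [20]
4. n3.val = 17  [terminal]
5. n4.val = -9  [terminal]
6. n5.val = 20  [terminal]
7. n2.key = true  [f₀.val > 16]
8. n2.off = 14  [f₁.val + b.val + 3]
9. n6.mk = -2  [S₀.off - 16]
10. n7.val = 4  [terminal]
11. n8.key = -8  [terminal]
12. n9.val = 21  [terminal]
13. n6.key = true  [true]
14. n6.off = 6  [b.val * -2 + 14]
15. n10.val = -5  [terminal]
16. n1.depth = 23  [f.val + 28]
17. n11.cnt = "vn"  ["vn"]
18. n12.cnt = "zx"  ["zx"]
19. n13.val = 26  [terminal]
20. n14.key = 20  [terminal]
21. n15.val = 13  [terminal]
22. n12.key = "zxy"  [B.cnt ++ "y"]
23. n16.val = -1  [terminal]
24. n11.key = "zxyvn"  [B₁.key ++ B₀.cnt]
25. n17.off = true  [S.mk > 17]
26. n17.ok = "uzxyvn"  ["u" ++ B.key]
27. n18.cnt = "uzxyvnz"  [C.ok ++ "z"]
28. n19.val = 17  [terminal]
29. n20.key = 8  [terminal]
30. n18.key = "uzxyvnzv"  [B.cnt ++ "v"]
31. n21.mk = 9  [len(B₀.key) + 1]
32. n22.key = 30  [terminal]
33. n23.key = -4  [terminal]
34. n24.key = -7  [terminal]
35. n21.key = false  [false]
36. n21.off = -5  [a₀.key + a₂.key - 28]
37. n25.cnt = "uzxyvny"  [C.ok ++ "y"]
38. n26.val = 25  [terminal]
39. n27.key = 2  [terminal]
40. n25.key = "ww"  ["ww"]
41. n17.env = 14  [14]
42. n0.key = true  [S.mk > 17]
43. n0.off = -1  [A.depth - 24]

9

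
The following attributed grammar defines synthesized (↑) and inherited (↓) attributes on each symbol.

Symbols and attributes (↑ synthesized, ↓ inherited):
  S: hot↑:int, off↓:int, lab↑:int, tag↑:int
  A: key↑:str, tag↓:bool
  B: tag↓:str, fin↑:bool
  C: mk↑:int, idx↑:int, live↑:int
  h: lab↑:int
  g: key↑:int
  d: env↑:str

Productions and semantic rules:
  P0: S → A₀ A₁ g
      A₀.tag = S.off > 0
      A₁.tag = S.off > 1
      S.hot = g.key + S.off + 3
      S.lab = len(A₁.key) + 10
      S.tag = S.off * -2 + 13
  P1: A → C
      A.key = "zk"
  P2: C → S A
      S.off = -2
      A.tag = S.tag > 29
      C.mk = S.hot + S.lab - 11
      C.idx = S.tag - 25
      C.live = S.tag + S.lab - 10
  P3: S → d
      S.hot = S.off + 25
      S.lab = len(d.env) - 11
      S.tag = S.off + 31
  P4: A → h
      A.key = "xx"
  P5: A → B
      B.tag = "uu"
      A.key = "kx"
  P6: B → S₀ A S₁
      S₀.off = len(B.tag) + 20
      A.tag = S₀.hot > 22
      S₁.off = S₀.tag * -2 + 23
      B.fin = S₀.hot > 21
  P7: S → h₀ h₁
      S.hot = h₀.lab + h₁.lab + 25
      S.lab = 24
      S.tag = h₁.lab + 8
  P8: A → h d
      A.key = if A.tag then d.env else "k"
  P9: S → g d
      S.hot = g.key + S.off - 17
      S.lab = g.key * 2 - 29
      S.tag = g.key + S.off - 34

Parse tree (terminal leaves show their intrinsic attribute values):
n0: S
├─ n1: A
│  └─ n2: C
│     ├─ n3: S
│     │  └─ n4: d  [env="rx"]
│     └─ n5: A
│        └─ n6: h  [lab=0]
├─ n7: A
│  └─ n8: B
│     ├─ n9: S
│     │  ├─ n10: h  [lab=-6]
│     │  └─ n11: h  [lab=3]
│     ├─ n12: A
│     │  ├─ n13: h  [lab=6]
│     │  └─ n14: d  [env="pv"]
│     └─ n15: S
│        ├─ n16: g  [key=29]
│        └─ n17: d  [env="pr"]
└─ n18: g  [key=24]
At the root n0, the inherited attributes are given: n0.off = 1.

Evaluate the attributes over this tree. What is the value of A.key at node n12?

"k"

1. n0.off = 1  [given at root]
2. n1.tag = true  [S.off > 0]
3. n3.off = -2  [-2]
4. n4.env = "rx"  [terminal]
5. n3.hot = 23  [S.off + 25]
6. n3.lab = -9  [len(d.env) - 11]
7. n3.tag = 29  [S.off + 31]
8. n5.tag = false  [S.tag > 29]
9. n6.lab = 0  [terminal]
10. n5.key = "xx"  ["xx"]
11. n2.mk = 3  [S.hot + S.lab - 11]
12. n2.idx = 4  [S.tag - 25]
13. n2.live = 10  [S.tag + S.lab - 10]
14. n1.key = "zk"  ["zk"]
15. n7.tag = false  [S.off > 1]
16. n8.tag = "uu"  ["uu"]
17. n9.off = 22  [len(B.tag) + 20]
18. n10.lab = -6  [terminal]
19. n11.lab = 3  [terminal]
20. n9.hot = 22  [h₀.lab + h₁.lab + 25]
21. n9.lab = 24  [24]
22. n9.tag = 11  [h₁.lab + 8]
23. n12.tag = false  [S₀.hot > 22]
24. n13.lab = 6  [terminal]
25. n14.env = "pv"  [terminal]
26. n12.key = "k"  [if A.tag then d.env else "k"]
27. n15.off = 1  [S₀.tag * -2 + 23]
28. n16.key = 29  [terminal]
29. n17.env = "pr"  [terminal]
30. n15.hot = 13  [g.key + S.off - 17]
31. n15.lab = 29  [g.key * 2 - 29]
32. n15.tag = -4  [g.key + S.off - 34]
33. n8.fin = true  [S₀.hot > 21]
34. n7.key = "kx"  ["kx"]
35. n18.key = 24  [terminal]
36. n0.hot = 28  [g.key + S.off + 3]
37. n0.lab = 12  [len(A₁.key) + 10]
38. n0.tag = 11  [S.off * -2 + 13]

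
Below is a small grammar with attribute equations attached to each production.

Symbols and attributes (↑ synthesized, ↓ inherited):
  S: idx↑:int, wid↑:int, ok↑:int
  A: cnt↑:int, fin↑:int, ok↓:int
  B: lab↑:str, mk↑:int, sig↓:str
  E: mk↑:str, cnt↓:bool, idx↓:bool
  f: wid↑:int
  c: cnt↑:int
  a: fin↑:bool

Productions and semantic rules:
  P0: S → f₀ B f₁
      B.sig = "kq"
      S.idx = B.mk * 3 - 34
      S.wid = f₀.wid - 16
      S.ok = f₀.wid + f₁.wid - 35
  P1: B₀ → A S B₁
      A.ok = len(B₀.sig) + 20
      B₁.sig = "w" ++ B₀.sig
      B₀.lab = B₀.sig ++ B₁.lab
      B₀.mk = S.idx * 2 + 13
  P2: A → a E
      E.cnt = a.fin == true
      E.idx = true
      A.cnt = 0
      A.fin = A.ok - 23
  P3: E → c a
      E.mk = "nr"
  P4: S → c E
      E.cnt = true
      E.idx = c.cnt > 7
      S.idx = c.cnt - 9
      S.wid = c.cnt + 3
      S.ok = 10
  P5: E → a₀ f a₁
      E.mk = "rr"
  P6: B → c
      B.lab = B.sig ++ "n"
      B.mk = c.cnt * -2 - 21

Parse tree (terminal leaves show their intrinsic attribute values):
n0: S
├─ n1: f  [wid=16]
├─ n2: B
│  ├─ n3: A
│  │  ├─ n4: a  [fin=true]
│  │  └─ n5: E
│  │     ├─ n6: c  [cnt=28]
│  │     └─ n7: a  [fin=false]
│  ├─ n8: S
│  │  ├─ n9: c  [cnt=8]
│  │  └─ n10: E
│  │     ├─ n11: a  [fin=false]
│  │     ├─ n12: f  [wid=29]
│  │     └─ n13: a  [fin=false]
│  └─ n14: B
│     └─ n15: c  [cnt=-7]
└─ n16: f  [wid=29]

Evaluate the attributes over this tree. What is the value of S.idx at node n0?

-1

1. n1.wid = 16  [terminal]
2. n2.sig = "kq"  ["kq"]
3. n3.ok = 22  [len(B₀.sig) + 20]
4. n4.fin = true  [terminal]
5. n5.cnt = true  [a.fin == true]
6. n5.idx = true  [true]
7. n6.cnt = 28  [terminal]
8. n7.fin = false  [terminal]
9. n5.mk = "nr"  ["nr"]
10. n3.cnt = 0  [0]
11. n3.fin = -1  [A.ok - 23]
12. n9.cnt = 8  [terminal]
13. n10.cnt = true  [true]
14. n10.idx = true  [c.cnt > 7]
15. n11.fin = false  [terminal]
16. n12.wid = 29  [terminal]
17. n13.fin = false  [terminal]
18. n10.mk = "rr"  ["rr"]
19. n8.idx = -1  [c.cnt - 9]
20. n8.wid = 11  [c.cnt + 3]
21. n8.ok = 10  [10]
22. n14.sig = "wkq"  ["w" ++ B₀.sig]
23. n15.cnt = -7  [terminal]
24. n14.lab = "wkqn"  [B.sig ++ "n"]
25. n14.mk = -7  [c.cnt * -2 - 21]
26. n2.lab = "kqwkqn"  [B₀.sig ++ B₁.lab]
27. n2.mk = 11  [S.idx * 2 + 13]
28. n16.wid = 29  [terminal]
29. n0.idx = -1  [B.mk * 3 - 34]
30. n0.wid = 0  [f₀.wid - 16]
31. n0.ok = 10  [f₀.wid + f₁.wid - 35]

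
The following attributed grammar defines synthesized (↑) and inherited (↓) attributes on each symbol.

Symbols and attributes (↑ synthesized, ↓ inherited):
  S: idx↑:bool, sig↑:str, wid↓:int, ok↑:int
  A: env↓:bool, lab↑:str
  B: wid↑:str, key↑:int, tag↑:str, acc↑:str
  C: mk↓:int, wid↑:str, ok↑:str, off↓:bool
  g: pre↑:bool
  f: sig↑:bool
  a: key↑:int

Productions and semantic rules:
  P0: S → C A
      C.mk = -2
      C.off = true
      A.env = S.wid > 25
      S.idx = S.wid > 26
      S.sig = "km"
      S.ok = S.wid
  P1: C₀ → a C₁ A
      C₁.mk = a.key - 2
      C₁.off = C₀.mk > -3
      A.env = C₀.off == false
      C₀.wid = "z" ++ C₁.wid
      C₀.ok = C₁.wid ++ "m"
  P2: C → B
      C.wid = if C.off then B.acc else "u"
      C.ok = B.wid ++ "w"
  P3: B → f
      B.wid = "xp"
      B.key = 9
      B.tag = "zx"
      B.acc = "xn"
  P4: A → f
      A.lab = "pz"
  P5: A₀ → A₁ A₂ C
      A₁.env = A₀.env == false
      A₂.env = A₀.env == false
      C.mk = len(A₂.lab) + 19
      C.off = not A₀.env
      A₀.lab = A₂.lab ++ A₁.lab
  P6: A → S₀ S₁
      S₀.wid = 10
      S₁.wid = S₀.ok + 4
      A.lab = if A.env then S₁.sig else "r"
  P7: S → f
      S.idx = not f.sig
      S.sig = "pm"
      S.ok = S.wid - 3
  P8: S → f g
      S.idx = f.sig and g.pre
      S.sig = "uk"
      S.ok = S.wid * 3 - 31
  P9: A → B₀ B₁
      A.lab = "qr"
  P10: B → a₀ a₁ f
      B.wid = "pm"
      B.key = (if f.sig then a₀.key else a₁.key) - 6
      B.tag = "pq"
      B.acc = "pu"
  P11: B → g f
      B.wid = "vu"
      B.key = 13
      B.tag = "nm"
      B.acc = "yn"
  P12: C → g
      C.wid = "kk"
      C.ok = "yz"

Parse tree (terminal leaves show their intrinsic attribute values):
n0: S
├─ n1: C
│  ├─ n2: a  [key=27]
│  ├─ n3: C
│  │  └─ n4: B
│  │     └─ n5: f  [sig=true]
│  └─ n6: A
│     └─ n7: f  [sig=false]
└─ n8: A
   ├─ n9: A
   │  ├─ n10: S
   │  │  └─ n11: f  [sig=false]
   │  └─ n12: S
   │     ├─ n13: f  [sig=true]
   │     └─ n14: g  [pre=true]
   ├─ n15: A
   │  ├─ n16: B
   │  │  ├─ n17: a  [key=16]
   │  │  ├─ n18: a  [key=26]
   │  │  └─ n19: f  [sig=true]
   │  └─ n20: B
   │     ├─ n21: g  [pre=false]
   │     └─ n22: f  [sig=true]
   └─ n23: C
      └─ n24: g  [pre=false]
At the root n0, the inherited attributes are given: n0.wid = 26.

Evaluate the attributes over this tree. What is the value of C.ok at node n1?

"xnm"

1. n0.wid = 26  [given at root]
2. n1.mk = -2  [-2]
3. n1.off = true  [true]
4. n2.key = 27  [terminal]
5. n3.mk = 25  [a.key - 2]
6. n3.off = true  [C₀.mk > -3]
7. n5.sig = true  [terminal]
8. n4.wid = "xp"  ["xp"]
9. n4.key = 9  [9]
10. n4.tag = "zx"  ["zx"]
11. n4.acc = "xn"  ["xn"]
12. n3.wid = "xn"  [if C.off then B.acc else "u"]
13. n3.ok = "xpw"  [B.wid ++ "w"]
14. n6.env = false  [C₀.off == false]
15. n7.sig = false  [terminal]
16. n6.lab = "pz"  ["pz"]
17. n1.wid = "zxn"  ["z" ++ C₁.wid]
18. n1.ok = "xnm"  [C₁.wid ++ "m"]
19. n8.env = true  [S.wid > 25]
20. n9.env = false  [A₀.env == false]
21. n10.wid = 10  [10]
22. n11.sig = false  [terminal]
23. n10.idx = true  [not f.sig]
24. n10.sig = "pm"  ["pm"]
25. n10.ok = 7  [S.wid - 3]
26. n12.wid = 11  [S₀.ok + 4]
27. n13.sig = true  [terminal]
28. n14.pre = true  [terminal]
29. n12.idx = true  [f.sig and g.pre]
30. n12.sig = "uk"  ["uk"]
31. n12.ok = 2  [S.wid * 3 - 31]
32. n9.lab = "r"  [if A.env then S₁.sig else "r"]
33. n15.env = false  [A₀.env == false]
34. n17.key = 16  [terminal]
35. n18.key = 26  [terminal]
36. n19.sig = true  [terminal]
37. n16.wid = "pm"  ["pm"]
38. n16.key = 10  [(if f.sig then a₀.key else a₁.key) - 6]
39. n16.tag = "pq"  ["pq"]
40. n16.acc = "pu"  ["pu"]
41. n21.pre = false  [terminal]
42. n22.sig = true  [terminal]
43. n20.wid = "vu"  ["vu"]
44. n20.key = 13  [13]
45. n20.tag = "nm"  ["nm"]
46. n20.acc = "yn"  ["yn"]
47. n15.lab = "qr"  ["qr"]
48. n23.mk = 21  [len(A₂.lab) + 19]
49. n23.off = false  [not A₀.env]
50. n24.pre = false  [terminal]
51. n23.wid = "kk"  ["kk"]
52. n23.ok = "yz"  ["yz"]
53. n8.lab = "qrr"  [A₂.lab ++ A₁.lab]
54. n0.idx = false  [S.wid > 26]
55. n0.sig = "km"  ["km"]
56. n0.ok = 26  [S.wid]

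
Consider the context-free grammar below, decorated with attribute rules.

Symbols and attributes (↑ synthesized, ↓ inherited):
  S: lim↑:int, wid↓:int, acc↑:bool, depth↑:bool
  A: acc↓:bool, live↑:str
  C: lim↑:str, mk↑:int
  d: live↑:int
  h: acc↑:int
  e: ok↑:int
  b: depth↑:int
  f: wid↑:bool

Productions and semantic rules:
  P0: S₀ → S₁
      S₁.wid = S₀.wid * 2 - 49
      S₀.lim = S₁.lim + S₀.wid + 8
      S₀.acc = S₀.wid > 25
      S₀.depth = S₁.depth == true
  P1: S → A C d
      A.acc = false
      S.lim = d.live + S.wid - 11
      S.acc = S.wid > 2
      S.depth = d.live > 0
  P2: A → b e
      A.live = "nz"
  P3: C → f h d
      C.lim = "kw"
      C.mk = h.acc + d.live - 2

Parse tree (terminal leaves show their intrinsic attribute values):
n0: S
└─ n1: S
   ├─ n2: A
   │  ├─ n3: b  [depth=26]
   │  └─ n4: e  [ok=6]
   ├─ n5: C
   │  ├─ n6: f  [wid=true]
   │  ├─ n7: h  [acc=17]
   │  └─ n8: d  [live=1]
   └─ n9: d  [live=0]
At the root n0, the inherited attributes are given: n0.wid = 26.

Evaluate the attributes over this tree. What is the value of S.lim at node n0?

26

1. n0.wid = 26  [given at root]
2. n1.wid = 3  [S₀.wid * 2 - 49]
3. n2.acc = false  [false]
4. n3.depth = 26  [terminal]
5. n4.ok = 6  [terminal]
6. n2.live = "nz"  ["nz"]
7. n6.wid = true  [terminal]
8. n7.acc = 17  [terminal]
9. n8.live = 1  [terminal]
10. n5.lim = "kw"  ["kw"]
11. n5.mk = 16  [h.acc + d.live - 2]
12. n9.live = 0  [terminal]
13. n1.lim = -8  [d.live + S.wid - 11]
14. n1.acc = true  [S.wid > 2]
15. n1.depth = false  [d.live > 0]
16. n0.lim = 26  [S₁.lim + S₀.wid + 8]
17. n0.acc = true  [S₀.wid > 25]
18. n0.depth = false  [S₁.depth == true]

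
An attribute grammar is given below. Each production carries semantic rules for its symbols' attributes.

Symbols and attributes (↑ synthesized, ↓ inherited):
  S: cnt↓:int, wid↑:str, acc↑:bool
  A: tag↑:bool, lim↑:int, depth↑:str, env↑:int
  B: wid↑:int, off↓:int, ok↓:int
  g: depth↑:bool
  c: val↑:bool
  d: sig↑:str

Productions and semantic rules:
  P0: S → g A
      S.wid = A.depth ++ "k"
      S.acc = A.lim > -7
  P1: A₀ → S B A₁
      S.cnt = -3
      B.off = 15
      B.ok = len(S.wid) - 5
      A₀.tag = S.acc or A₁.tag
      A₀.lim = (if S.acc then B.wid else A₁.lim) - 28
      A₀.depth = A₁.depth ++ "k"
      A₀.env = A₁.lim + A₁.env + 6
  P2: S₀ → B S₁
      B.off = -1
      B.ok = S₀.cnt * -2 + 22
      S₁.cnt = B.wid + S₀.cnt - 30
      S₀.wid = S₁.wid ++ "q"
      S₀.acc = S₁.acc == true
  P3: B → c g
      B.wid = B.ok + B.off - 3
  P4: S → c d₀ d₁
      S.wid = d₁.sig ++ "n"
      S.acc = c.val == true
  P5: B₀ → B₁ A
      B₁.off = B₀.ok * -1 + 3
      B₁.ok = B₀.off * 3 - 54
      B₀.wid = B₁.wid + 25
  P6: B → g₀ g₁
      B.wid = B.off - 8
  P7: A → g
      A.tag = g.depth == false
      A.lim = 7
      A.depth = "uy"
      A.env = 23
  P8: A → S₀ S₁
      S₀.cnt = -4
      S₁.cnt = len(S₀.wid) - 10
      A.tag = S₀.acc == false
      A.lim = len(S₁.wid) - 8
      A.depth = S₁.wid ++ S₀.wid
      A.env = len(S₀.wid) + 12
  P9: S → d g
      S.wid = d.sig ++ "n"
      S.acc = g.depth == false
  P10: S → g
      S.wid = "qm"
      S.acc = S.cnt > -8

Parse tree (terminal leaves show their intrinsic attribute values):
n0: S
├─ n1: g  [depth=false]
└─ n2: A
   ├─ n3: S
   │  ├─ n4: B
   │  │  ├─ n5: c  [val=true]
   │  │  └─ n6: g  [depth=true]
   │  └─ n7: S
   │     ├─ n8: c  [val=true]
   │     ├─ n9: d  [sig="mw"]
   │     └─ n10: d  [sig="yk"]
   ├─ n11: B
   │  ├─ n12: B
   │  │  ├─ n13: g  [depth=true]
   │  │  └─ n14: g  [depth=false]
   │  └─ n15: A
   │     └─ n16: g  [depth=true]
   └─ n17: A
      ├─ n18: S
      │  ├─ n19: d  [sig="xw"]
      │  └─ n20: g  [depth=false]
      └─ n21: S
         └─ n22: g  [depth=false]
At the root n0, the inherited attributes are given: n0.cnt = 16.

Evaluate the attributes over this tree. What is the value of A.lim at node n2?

-7

1. n0.cnt = 16  [given at root]
2. n1.depth = false  [terminal]
3. n3.cnt = -3  [-3]
4. n4.off = -1  [-1]
5. n4.ok = 28  [S₀.cnt * -2 + 22]
6. n5.val = true  [terminal]
7. n6.depth = true  [terminal]
8. n4.wid = 24  [B.ok + B.off - 3]
9. n7.cnt = -9  [B.wid + S₀.cnt - 30]
10. n8.val = true  [terminal]
11. n9.sig = "mw"  [terminal]
12. n10.sig = "yk"  [terminal]
13. n7.wid = "ykn"  [d₁.sig ++ "n"]
14. n7.acc = true  [c.val == true]
15. n3.wid = "yknq"  [S₁.wid ++ "q"]
16. n3.acc = true  [S₁.acc == true]
17. n11.off = 15  [15]
18. n11.ok = -1  [len(S.wid) - 5]
19. n12.off = 4  [B₀.ok * -1 + 3]
20. n12.ok = -9  [B₀.off * 3 - 54]
21. n13.depth = true  [terminal]
22. n14.depth = false  [terminal]
23. n12.wid = -4  [B.off - 8]
24. n16.depth = true  [terminal]
25. n15.tag = false  [g.depth == false]
26. n15.lim = 7  [7]
27. n15.depth = "uy"  ["uy"]
28. n15.env = 23  [23]
29. n11.wid = 21  [B₁.wid + 25]
30. n18.cnt = -4  [-4]
31. n19.sig = "xw"  [terminal]
32. n20.depth = false  [terminal]
33. n18.wid = "xwn"  [d.sig ++ "n"]
34. n18.acc = true  [g.depth == false]
35. n21.cnt = -7  [len(S₀.wid) - 10]
36. n22.depth = false  [terminal]
37. n21.wid = "qm"  ["qm"]
38. n21.acc = true  [S.cnt > -8]
39. n17.tag = false  [S₀.acc == false]
40. n17.lim = -6  [len(S₁.wid) - 8]
41. n17.depth = "qmxwn"  [S₁.wid ++ S₀.wid]
42. n17.env = 15  [len(S₀.wid) + 12]
43. n2.tag = true  [S.acc or A₁.tag]
44. n2.lim = -7  [(if S.acc then B.wid else A₁.lim) - 28]
45. n2.depth = "qmxwnk"  [A₁.depth ++ "k"]
46. n2.env = 15  [A₁.lim + A₁.env + 6]
47. n0.wid = "qmxwnkk"  [A.depth ++ "k"]
48. n0.acc = false  [A.lim > -7]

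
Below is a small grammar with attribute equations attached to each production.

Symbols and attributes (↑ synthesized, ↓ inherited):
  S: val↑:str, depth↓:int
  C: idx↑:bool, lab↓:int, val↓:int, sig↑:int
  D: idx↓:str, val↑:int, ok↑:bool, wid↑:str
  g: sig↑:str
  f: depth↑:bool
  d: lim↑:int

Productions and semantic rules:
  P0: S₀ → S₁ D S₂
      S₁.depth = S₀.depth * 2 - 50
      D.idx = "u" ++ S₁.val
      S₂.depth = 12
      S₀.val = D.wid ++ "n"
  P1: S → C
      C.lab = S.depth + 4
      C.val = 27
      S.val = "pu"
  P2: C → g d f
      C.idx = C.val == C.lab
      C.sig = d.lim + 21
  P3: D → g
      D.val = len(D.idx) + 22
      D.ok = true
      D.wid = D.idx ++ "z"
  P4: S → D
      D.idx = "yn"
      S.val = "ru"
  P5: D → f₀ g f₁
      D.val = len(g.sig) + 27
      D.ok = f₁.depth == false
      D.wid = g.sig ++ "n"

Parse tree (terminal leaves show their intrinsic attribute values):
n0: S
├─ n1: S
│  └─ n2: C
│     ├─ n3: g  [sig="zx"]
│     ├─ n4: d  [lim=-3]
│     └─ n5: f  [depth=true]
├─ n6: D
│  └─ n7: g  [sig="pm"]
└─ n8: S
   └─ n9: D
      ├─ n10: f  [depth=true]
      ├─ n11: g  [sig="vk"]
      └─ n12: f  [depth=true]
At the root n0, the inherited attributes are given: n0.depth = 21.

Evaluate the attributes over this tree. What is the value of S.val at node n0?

1. n0.depth = 21  [given at root]
2. n1.depth = -8  [S₀.depth * 2 - 50]
3. n2.lab = -4  [S.depth + 4]
4. n2.val = 27  [27]
5. n3.sig = "zx"  [terminal]
6. n4.lim = -3  [terminal]
7. n5.depth = true  [terminal]
8. n2.idx = false  [C.val == C.lab]
9. n2.sig = 18  [d.lim + 21]
10. n1.val = "pu"  ["pu"]
11. n6.idx = "upu"  ["u" ++ S₁.val]
12. n7.sig = "pm"  [terminal]
13. n6.val = 25  [len(D.idx) + 22]
14. n6.ok = true  [true]
15. n6.wid = "upuz"  [D.idx ++ "z"]
16. n8.depth = 12  [12]
17. n9.idx = "yn"  ["yn"]
18. n10.depth = true  [terminal]
19. n11.sig = "vk"  [terminal]
20. n12.depth = true  [terminal]
21. n9.val = 29  [len(g.sig) + 27]
22. n9.ok = false  [f₁.depth == false]
23. n9.wid = "vkn"  [g.sig ++ "n"]
24. n8.val = "ru"  ["ru"]
25. n0.val = "upuzn"  [D.wid ++ "n"]

"upuzn"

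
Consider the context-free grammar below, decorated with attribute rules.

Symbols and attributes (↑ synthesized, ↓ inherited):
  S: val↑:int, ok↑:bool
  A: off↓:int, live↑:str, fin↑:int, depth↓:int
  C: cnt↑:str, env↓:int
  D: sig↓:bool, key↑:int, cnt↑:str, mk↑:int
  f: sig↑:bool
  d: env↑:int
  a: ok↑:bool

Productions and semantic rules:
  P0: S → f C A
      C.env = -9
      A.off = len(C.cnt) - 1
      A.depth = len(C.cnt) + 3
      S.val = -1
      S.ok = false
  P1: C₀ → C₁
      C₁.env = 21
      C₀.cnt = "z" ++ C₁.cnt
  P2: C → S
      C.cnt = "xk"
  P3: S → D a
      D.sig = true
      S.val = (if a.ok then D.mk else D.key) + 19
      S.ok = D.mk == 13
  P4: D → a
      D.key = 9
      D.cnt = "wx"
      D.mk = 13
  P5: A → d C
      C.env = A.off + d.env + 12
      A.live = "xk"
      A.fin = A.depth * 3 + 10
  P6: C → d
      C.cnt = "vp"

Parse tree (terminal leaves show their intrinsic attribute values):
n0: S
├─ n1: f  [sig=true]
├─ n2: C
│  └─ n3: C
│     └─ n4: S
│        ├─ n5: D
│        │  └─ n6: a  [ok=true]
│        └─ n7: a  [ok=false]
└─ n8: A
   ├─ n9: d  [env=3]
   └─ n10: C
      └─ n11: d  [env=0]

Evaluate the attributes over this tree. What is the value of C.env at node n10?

1. n1.sig = true  [terminal]
2. n2.env = -9  [-9]
3. n3.env = 21  [21]
4. n5.sig = true  [true]
5. n6.ok = true  [terminal]
6. n5.key = 9  [9]
7. n5.cnt = "wx"  ["wx"]
8. n5.mk = 13  [13]
9. n7.ok = false  [terminal]
10. n4.val = 28  [(if a.ok then D.mk else D.key) + 19]
11. n4.ok = true  [D.mk == 13]
12. n3.cnt = "xk"  ["xk"]
13. n2.cnt = "zxk"  ["z" ++ C₁.cnt]
14. n8.off = 2  [len(C.cnt) - 1]
15. n8.depth = 6  [len(C.cnt) + 3]
16. n9.env = 3  [terminal]
17. n10.env = 17  [A.off + d.env + 12]
18. n11.env = 0  [terminal]
19. n10.cnt = "vp"  ["vp"]
20. n8.live = "xk"  ["xk"]
21. n8.fin = 28  [A.depth * 3 + 10]
22. n0.val = -1  [-1]
23. n0.ok = false  [false]

17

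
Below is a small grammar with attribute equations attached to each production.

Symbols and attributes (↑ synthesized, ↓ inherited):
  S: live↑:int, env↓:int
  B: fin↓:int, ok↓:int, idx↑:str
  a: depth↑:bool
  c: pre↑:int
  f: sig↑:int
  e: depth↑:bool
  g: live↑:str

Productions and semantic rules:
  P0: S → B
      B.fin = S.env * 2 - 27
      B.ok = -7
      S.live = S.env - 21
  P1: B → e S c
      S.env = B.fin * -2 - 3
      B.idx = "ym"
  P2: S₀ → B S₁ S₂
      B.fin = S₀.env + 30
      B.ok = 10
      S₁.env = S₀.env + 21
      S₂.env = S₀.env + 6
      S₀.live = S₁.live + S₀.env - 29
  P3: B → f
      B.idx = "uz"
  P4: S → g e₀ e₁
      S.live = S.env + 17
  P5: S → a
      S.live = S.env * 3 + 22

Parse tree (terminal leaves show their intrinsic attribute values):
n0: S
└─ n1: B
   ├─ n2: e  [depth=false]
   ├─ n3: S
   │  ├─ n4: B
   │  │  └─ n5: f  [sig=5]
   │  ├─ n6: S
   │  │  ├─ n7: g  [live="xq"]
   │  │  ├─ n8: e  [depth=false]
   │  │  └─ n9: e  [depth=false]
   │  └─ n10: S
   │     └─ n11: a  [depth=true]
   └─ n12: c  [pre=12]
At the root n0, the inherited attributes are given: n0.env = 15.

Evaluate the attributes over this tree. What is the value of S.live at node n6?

29

1. n0.env = 15  [given at root]
2. n1.fin = 3  [S.env * 2 - 27]
3. n1.ok = -7  [-7]
4. n2.depth = false  [terminal]
5. n3.env = -9  [B.fin * -2 - 3]
6. n4.fin = 21  [S₀.env + 30]
7. n4.ok = 10  [10]
8. n5.sig = 5  [terminal]
9. n4.idx = "uz"  ["uz"]
10. n6.env = 12  [S₀.env + 21]
11. n7.live = "xq"  [terminal]
12. n8.depth = false  [terminal]
13. n9.depth = false  [terminal]
14. n6.live = 29  [S.env + 17]
15. n10.env = -3  [S₀.env + 6]
16. n11.depth = true  [terminal]
17. n10.live = 13  [S.env * 3 + 22]
18. n3.live = -9  [S₁.live + S₀.env - 29]
19. n12.pre = 12  [terminal]
20. n1.idx = "ym"  ["ym"]
21. n0.live = -6  [S.env - 21]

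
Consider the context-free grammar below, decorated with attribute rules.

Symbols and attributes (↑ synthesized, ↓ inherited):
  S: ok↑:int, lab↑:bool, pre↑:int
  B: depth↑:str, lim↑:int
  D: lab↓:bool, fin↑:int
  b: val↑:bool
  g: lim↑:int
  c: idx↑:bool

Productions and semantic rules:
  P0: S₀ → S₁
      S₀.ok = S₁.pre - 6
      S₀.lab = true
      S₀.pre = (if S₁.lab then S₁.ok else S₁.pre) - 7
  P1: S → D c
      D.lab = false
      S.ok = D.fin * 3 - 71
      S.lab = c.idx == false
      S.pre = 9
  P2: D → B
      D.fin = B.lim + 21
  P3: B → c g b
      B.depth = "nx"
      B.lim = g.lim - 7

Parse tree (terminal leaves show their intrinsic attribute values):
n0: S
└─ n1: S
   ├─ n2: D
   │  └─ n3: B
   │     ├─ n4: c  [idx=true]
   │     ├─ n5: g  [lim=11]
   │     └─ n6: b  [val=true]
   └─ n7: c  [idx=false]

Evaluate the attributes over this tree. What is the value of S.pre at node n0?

1. n2.lab = false  [false]
2. n4.idx = true  [terminal]
3. n5.lim = 11  [terminal]
4. n6.val = true  [terminal]
5. n3.depth = "nx"  ["nx"]
6. n3.lim = 4  [g.lim - 7]
7. n2.fin = 25  [B.lim + 21]
8. n7.idx = false  [terminal]
9. n1.ok = 4  [D.fin * 3 - 71]
10. n1.lab = true  [c.idx == false]
11. n1.pre = 9  [9]
12. n0.ok = 3  [S₁.pre - 6]
13. n0.lab = true  [true]
14. n0.pre = -3  [(if S₁.lab then S₁.ok else S₁.pre) - 7]

-3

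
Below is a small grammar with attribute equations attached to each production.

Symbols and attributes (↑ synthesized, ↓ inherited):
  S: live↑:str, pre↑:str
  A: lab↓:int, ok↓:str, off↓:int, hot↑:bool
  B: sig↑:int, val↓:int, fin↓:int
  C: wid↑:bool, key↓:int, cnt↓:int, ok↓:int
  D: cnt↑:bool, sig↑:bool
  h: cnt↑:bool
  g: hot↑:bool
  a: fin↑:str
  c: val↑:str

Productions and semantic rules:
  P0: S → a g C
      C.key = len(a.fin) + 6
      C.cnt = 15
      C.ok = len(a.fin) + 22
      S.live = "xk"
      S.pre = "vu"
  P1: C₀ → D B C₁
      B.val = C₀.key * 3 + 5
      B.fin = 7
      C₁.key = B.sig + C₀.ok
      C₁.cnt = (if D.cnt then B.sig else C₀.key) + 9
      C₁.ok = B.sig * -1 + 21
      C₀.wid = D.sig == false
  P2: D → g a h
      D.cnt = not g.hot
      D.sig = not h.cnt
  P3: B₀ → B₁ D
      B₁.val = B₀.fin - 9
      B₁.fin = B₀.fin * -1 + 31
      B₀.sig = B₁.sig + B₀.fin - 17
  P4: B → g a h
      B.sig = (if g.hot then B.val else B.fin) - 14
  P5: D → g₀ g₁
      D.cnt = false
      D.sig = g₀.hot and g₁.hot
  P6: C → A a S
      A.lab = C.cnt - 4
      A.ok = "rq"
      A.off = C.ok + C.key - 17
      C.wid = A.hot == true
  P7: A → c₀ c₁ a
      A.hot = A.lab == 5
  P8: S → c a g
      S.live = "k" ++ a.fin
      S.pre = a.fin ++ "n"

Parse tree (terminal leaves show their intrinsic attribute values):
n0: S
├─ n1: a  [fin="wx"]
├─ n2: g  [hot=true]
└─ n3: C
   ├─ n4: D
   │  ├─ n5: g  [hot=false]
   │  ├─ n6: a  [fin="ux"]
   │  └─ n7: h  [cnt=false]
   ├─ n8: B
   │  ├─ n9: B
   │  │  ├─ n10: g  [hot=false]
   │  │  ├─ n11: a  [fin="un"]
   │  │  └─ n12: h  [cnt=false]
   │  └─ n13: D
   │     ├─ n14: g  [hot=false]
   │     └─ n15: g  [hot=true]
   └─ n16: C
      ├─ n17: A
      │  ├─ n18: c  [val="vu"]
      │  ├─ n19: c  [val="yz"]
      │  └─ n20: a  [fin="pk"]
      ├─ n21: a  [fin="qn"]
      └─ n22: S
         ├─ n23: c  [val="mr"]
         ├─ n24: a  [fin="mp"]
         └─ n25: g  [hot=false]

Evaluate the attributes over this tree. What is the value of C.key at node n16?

1. n1.fin = "wx"  [terminal]
2. n2.hot = true  [terminal]
3. n3.key = 8  [len(a.fin) + 6]
4. n3.cnt = 15  [15]
5. n3.ok = 24  [len(a.fin) + 22]
6. n5.hot = false  [terminal]
7. n6.fin = "ux"  [terminal]
8. n7.cnt = false  [terminal]
9. n4.cnt = true  [not g.hot]
10. n4.sig = true  [not h.cnt]
11. n8.val = 29  [C₀.key * 3 + 5]
12. n8.fin = 7  [7]
13. n9.val = -2  [B₀.fin - 9]
14. n9.fin = 24  [B₀.fin * -1 + 31]
15. n10.hot = false  [terminal]
16. n11.fin = "un"  [terminal]
17. n12.cnt = false  [terminal]
18. n9.sig = 10  [(if g.hot then B.val else B.fin) - 14]
19. n14.hot = false  [terminal]
20. n15.hot = true  [terminal]
21. n13.cnt = false  [false]
22. n13.sig = false  [g₀.hot and g₁.hot]
23. n8.sig = 0  [B₁.sig + B₀.fin - 17]
24. n16.key = 24  [B.sig + C₀.ok]
25. n16.cnt = 9  [(if D.cnt then B.sig else C₀.key) + 9]
26. n16.ok = 21  [B.sig * -1 + 21]
27. n17.lab = 5  [C.cnt - 4]
28. n17.ok = "rq"  ["rq"]
29. n17.off = 28  [C.ok + C.key - 17]
30. n18.val = "vu"  [terminal]
31. n19.val = "yz"  [terminal]
32. n20.fin = "pk"  [terminal]
33. n17.hot = true  [A.lab == 5]
34. n21.fin = "qn"  [terminal]
35. n23.val = "mr"  [terminal]
36. n24.fin = "mp"  [terminal]
37. n25.hot = false  [terminal]
38. n22.live = "kmp"  ["k" ++ a.fin]
39. n22.pre = "mpn"  [a.fin ++ "n"]
40. n16.wid = true  [A.hot == true]
41. n3.wid = false  [D.sig == false]
42. n0.live = "xk"  ["xk"]
43. n0.pre = "vu"  ["vu"]

24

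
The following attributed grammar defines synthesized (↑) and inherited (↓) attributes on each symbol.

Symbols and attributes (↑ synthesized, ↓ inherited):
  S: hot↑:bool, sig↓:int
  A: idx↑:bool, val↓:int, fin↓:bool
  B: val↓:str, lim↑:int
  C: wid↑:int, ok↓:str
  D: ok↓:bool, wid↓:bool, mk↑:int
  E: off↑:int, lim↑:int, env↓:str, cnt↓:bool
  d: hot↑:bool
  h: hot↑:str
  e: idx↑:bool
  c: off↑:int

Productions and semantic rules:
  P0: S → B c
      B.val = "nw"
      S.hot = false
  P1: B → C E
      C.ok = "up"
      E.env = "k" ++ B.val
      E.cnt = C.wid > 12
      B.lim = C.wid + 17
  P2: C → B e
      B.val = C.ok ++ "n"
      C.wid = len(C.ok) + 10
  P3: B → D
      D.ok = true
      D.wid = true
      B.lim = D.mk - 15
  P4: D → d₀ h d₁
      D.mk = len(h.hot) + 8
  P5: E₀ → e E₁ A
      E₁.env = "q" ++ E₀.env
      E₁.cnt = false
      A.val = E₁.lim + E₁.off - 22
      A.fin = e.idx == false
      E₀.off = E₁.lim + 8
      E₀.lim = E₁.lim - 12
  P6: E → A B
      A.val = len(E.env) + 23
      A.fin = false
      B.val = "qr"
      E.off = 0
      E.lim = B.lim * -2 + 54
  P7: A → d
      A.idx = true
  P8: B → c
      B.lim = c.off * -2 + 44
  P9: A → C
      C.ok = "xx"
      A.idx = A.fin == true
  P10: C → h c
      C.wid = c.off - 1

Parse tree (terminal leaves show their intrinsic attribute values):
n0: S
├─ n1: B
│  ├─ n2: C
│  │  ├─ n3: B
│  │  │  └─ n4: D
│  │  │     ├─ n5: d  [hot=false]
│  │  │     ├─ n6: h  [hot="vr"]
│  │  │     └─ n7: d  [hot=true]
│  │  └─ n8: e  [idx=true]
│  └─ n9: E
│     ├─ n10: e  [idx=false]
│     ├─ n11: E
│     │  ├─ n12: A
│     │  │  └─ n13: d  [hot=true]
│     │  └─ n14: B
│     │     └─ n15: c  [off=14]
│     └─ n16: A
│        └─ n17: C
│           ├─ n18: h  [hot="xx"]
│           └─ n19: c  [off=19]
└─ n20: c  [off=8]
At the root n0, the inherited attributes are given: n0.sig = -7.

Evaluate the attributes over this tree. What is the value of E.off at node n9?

30

1. n0.sig = -7  [given at root]
2. n1.val = "nw"  ["nw"]
3. n2.ok = "up"  ["up"]
4. n3.val = "upn"  [C.ok ++ "n"]
5. n4.ok = true  [true]
6. n4.wid = true  [true]
7. n5.hot = false  [terminal]
8. n6.hot = "vr"  [terminal]
9. n7.hot = true  [terminal]
10. n4.mk = 10  [len(h.hot) + 8]
11. n3.lim = -5  [D.mk - 15]
12. n8.idx = true  [terminal]
13. n2.wid = 12  [len(C.ok) + 10]
14. n9.env = "knw"  ["k" ++ B.val]
15. n9.cnt = false  [C.wid > 12]
16. n10.idx = false  [terminal]
17. n11.env = "qknw"  ["q" ++ E₀.env]
18. n11.cnt = false  [false]
19. n12.val = 27  [len(E.env) + 23]
20. n12.fin = false  [false]
21. n13.hot = true  [terminal]
22. n12.idx = true  [true]
23. n14.val = "qr"  ["qr"]
24. n15.off = 14  [terminal]
25. n14.lim = 16  [c.off * -2 + 44]
26. n11.off = 0  [0]
27. n11.lim = 22  [B.lim * -2 + 54]
28. n16.val = 0  [E₁.lim + E₁.off - 22]
29. n16.fin = true  [e.idx == false]
30. n17.ok = "xx"  ["xx"]
31. n18.hot = "xx"  [terminal]
32. n19.off = 19  [terminal]
33. n17.wid = 18  [c.off - 1]
34. n16.idx = true  [A.fin == true]
35. n9.off = 30  [E₁.lim + 8]
36. n9.lim = 10  [E₁.lim - 12]
37. n1.lim = 29  [C.wid + 17]
38. n20.off = 8  [terminal]
39. n0.hot = false  [false]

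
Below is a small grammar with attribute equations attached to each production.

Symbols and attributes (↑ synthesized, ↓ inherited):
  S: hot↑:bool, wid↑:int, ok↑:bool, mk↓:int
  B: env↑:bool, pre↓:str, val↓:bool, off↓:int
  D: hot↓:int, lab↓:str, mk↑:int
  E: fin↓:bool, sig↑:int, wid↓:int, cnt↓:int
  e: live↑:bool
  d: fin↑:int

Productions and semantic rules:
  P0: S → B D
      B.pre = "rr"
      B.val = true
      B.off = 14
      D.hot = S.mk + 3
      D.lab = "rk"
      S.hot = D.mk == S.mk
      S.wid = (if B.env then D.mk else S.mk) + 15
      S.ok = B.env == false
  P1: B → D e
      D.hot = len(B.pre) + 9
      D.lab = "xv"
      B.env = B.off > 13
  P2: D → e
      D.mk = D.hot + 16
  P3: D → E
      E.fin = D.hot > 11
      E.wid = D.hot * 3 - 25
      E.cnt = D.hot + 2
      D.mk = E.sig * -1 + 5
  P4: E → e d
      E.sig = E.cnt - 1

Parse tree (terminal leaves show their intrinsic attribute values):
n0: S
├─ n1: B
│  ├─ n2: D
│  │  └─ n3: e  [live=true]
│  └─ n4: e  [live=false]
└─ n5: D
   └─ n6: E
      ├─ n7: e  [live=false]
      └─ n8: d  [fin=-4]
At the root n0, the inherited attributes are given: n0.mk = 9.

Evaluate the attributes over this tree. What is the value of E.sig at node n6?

13

1. n0.mk = 9  [given at root]
2. n1.pre = "rr"  ["rr"]
3. n1.val = true  [true]
4. n1.off = 14  [14]
5. n2.hot = 11  [len(B.pre) + 9]
6. n2.lab = "xv"  ["xv"]
7. n3.live = true  [terminal]
8. n2.mk = 27  [D.hot + 16]
9. n4.live = false  [terminal]
10. n1.env = true  [B.off > 13]
11. n5.hot = 12  [S.mk + 3]
12. n5.lab = "rk"  ["rk"]
13. n6.fin = true  [D.hot > 11]
14. n6.wid = 11  [D.hot * 3 - 25]
15. n6.cnt = 14  [D.hot + 2]
16. n7.live = false  [terminal]
17. n8.fin = -4  [terminal]
18. n6.sig = 13  [E.cnt - 1]
19. n5.mk = -8  [E.sig * -1 + 5]
20. n0.hot = false  [D.mk == S.mk]
21. n0.wid = 7  [(if B.env then D.mk else S.mk) + 15]
22. n0.ok = false  [B.env == false]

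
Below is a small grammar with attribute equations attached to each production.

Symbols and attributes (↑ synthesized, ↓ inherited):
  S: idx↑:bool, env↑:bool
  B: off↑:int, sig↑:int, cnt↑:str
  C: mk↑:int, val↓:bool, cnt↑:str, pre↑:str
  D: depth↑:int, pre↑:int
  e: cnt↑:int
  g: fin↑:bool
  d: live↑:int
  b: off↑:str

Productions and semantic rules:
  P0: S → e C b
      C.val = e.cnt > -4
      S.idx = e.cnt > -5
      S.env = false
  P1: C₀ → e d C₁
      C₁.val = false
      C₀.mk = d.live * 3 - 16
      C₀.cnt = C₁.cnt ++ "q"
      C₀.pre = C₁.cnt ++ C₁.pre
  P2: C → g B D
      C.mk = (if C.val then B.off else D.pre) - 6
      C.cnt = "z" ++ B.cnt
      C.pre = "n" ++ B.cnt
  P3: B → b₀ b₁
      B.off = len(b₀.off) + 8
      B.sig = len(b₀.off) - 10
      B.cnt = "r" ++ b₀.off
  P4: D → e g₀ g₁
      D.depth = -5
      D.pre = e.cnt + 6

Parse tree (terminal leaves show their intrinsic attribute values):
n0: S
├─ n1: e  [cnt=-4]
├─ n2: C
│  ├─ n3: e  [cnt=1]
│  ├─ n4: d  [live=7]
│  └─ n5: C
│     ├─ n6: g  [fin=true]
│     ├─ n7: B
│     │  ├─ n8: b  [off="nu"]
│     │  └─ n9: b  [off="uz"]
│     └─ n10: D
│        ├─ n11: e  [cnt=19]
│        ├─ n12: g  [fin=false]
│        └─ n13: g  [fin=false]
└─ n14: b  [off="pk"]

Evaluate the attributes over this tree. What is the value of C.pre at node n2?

"zrnunrnu"

1. n1.cnt = -4  [terminal]
2. n2.val = false  [e.cnt > -4]
3. n3.cnt = 1  [terminal]
4. n4.live = 7  [terminal]
5. n5.val = false  [false]
6. n6.fin = true  [terminal]
7. n8.off = "nu"  [terminal]
8. n9.off = "uz"  [terminal]
9. n7.off = 10  [len(b₀.off) + 8]
10. n7.sig = -8  [len(b₀.off) - 10]
11. n7.cnt = "rnu"  ["r" ++ b₀.off]
12. n11.cnt = 19  [terminal]
13. n12.fin = false  [terminal]
14. n13.fin = false  [terminal]
15. n10.depth = -5  [-5]
16. n10.pre = 25  [e.cnt + 6]
17. n5.mk = 19  [(if C.val then B.off else D.pre) - 6]
18. n5.cnt = "zrnu"  ["z" ++ B.cnt]
19. n5.pre = "nrnu"  ["n" ++ B.cnt]
20. n2.mk = 5  [d.live * 3 - 16]
21. n2.cnt = "zrnuq"  [C₁.cnt ++ "q"]
22. n2.pre = "zrnunrnu"  [C₁.cnt ++ C₁.pre]
23. n14.off = "pk"  [terminal]
24. n0.idx = true  [e.cnt > -5]
25. n0.env = false  [false]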